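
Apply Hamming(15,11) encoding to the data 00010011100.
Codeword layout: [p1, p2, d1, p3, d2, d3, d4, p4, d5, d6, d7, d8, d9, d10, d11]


Parity bits: p1=1, p2=0, p3=1, p4=1

100100110011100


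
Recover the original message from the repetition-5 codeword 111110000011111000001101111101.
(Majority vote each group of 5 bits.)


Groups: 11111, 00000, 11111, 00000, 11011, 11101
Majority votes: 101011

101011


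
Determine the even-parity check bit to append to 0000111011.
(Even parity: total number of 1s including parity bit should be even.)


Number of 1s in data: 5
Parity bit: 1

1


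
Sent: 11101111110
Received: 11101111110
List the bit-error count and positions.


XOR: 00000000000

0 errors (received matches sent)


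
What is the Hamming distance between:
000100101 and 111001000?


XOR: 111101101
Count of 1s: 7

7


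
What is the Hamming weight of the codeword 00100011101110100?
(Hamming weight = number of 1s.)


Counting 1s in 00100011101110100

8


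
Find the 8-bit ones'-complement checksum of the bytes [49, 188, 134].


Sum = 371 mod 256 = 115
Complement = 140

140


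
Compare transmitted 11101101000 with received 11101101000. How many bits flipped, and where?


XOR: 00000000000

0 errors (received matches sent)


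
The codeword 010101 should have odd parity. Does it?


Number of 1s: 3

Yes, parity is correct (3 ones)


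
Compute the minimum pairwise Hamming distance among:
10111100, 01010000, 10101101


Comparing all pairs, minimum distance: 2
Can detect 1 errors, correct 0 errors

2


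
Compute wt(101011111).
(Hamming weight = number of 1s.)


Counting 1s in 101011111

7


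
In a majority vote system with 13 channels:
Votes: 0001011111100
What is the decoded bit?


Ones: 7 out of 13
Threshold: 7

1 (7/13 voted 1)


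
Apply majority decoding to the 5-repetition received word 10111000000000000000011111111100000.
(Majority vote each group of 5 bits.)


Groups: 10111, 00000, 00000, 00000, 01111, 11111, 00000
Majority votes: 1000110

1000110


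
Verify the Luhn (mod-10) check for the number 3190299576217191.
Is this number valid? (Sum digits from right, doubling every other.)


Luhn sum = 75
75 mod 10 = 5

Invalid (Luhn sum mod 10 = 5)


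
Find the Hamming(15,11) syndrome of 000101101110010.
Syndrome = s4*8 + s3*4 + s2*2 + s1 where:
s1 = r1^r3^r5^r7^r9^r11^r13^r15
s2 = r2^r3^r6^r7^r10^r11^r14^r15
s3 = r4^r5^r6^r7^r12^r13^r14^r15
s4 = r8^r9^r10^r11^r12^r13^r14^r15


s1=1, s2=1, s3=0, s4=0

Syndrome = 3 (error at position 3)


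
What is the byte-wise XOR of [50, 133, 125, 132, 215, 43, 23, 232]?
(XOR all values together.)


XOR chain: 50 ^ 133 ^ 125 ^ 132 ^ 215 ^ 43 ^ 23 ^ 232 = 77

77


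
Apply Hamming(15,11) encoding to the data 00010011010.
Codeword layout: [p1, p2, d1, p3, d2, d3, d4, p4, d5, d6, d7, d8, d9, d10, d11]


Parity bits: p1=0, p2=1, p3=1, p4=1

010100110011010


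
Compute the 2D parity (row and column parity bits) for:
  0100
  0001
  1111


Row parities: 110
Column parities: 1010

Row P: 110, Col P: 1010, Corner: 0


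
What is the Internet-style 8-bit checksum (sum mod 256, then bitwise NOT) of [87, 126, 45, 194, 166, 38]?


Sum = 656 mod 256 = 144
Complement = 111

111


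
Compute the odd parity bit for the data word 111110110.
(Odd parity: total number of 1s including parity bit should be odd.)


Number of 1s in data: 7
Parity bit: 0

0


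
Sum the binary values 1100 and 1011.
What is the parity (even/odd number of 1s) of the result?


1100 = 12
1011 = 11
Sum = 23 = 10111
1s count = 4

even parity (4 ones in 10111)


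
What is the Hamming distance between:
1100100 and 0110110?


XOR: 1010010
Count of 1s: 3

3


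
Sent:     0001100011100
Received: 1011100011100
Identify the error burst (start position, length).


XOR: 1010000000000

Burst at position 0, length 3


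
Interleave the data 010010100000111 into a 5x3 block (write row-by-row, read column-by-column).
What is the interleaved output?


Matrix:
  010
  010
  100
  000
  111
Read columns: 001011100100001

001011100100001


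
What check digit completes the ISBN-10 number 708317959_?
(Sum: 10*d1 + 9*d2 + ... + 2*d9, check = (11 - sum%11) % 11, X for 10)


Weighted sum: 265
265 mod 11 = 1

Check digit: X


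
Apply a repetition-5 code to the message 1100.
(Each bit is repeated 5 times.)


Each bit -> 5 copies

11111111110000000000


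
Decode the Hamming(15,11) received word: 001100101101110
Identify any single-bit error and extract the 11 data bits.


Syndrome = 12: error at position 12

Data: 10011100110 (corrected bit 12)


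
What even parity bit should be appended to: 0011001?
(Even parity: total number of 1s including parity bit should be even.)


Number of 1s in data: 3
Parity bit: 1

1


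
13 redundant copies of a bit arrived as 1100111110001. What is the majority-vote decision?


Ones: 8 out of 13
Threshold: 7

1 (8/13 voted 1)


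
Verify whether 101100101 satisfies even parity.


Number of 1s: 5

No, parity error (5 ones)


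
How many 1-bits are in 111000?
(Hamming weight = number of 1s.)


Counting 1s in 111000

3


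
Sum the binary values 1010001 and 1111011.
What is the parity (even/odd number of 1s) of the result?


1010001 = 81
1111011 = 123
Sum = 204 = 11001100
1s count = 4

even parity (4 ones in 11001100)


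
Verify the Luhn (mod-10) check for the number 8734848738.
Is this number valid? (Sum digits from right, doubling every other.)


Luhn sum = 63
63 mod 10 = 3

Invalid (Luhn sum mod 10 = 3)


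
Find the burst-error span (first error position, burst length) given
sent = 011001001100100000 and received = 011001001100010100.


XOR: 000000000000110100

Burst at position 12, length 4


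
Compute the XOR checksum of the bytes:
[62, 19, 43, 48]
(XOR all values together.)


XOR chain: 62 ^ 19 ^ 43 ^ 48 = 54

54


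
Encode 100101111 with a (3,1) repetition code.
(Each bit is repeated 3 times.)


Each bit -> 3 copies

111000000111000111111111111


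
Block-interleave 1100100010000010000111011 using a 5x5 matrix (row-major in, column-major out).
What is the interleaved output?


Matrix:
  11001
  00010
  00001
  00001
  11011
Read columns: 1000110001000000100110111

1000110001000000100110111


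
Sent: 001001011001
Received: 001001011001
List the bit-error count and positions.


XOR: 000000000000

0 errors (received matches sent)


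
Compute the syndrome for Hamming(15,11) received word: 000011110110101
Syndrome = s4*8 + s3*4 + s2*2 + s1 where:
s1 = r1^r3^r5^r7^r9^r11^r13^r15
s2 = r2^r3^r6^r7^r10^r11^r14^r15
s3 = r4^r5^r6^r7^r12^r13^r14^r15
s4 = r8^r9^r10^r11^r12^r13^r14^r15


s1=1, s2=1, s3=1, s4=1

Syndrome = 15 (error at position 15)


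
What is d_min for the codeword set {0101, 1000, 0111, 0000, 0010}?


Comparing all pairs, minimum distance: 1
Can detect 0 errors, correct 0 errors

1


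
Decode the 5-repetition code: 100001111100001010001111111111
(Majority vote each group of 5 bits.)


Groups: 10000, 11111, 00001, 01000, 11111, 11111
Majority votes: 010011

010011


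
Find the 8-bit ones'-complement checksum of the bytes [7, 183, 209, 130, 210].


Sum = 739 mod 256 = 227
Complement = 28

28


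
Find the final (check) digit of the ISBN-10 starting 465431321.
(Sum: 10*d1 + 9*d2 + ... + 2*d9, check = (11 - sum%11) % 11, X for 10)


Weighted sum: 205
205 mod 11 = 7

Check digit: 4


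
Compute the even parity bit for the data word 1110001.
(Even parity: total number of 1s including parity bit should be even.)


Number of 1s in data: 4
Parity bit: 0

0


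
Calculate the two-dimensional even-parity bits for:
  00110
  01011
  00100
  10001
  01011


Row parities: 01101
Column parities: 10011

Row P: 01101, Col P: 10011, Corner: 1


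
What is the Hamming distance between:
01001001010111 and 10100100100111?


XOR: 11101101110000
Count of 1s: 8

8


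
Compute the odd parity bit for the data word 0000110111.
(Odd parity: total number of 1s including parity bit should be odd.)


Number of 1s in data: 5
Parity bit: 0

0


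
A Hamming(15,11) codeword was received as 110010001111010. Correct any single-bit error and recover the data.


Syndrome = 12: error at position 12

Data: 01001110010 (corrected bit 12)


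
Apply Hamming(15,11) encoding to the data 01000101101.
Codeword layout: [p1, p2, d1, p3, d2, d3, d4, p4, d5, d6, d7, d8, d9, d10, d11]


Parity bits: p1=1, p2=0, p3=0, p4=0

100010000101101


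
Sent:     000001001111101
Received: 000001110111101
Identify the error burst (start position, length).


XOR: 000000111000000

Burst at position 6, length 3


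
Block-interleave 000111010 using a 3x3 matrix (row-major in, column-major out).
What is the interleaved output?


Matrix:
  000
  111
  010
Read columns: 010011010

010011010


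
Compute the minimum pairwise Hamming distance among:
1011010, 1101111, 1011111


Comparing all pairs, minimum distance: 2
Can detect 1 errors, correct 0 errors

2


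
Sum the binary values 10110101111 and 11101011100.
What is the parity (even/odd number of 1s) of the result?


10110101111 = 1455
11101011100 = 1884
Sum = 3339 = 110100001011
1s count = 6

even parity (6 ones in 110100001011)


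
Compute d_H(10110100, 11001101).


XOR: 01111001
Count of 1s: 5

5


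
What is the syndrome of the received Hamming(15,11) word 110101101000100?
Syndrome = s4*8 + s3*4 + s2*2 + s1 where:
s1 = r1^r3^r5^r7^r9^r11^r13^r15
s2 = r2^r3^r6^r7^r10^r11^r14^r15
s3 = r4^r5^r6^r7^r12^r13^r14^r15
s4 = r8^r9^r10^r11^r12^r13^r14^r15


s1=0, s2=1, s3=0, s4=0

Syndrome = 2 (error at position 2)


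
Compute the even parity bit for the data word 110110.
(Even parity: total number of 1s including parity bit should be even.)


Number of 1s in data: 4
Parity bit: 0

0


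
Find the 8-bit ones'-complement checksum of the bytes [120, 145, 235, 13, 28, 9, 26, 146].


Sum = 722 mod 256 = 210
Complement = 45

45


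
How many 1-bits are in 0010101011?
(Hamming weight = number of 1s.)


Counting 1s in 0010101011

5


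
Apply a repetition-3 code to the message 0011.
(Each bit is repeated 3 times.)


Each bit -> 3 copies

000000111111


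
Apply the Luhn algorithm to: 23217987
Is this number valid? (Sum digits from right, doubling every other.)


Luhn sum = 40
40 mod 10 = 0

Valid (Luhn sum mod 10 = 0)


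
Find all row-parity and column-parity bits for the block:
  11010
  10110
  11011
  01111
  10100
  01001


Row parities: 110000
Column parities: 00101

Row P: 110000, Col P: 00101, Corner: 0


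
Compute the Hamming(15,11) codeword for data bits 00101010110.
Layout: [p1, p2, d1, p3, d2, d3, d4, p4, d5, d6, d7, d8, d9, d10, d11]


Parity bits: p1=1, p2=1, p3=1, p4=0

110101001010110


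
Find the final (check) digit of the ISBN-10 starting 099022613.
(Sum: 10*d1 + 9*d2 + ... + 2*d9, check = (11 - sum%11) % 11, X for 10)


Weighted sum: 208
208 mod 11 = 10

Check digit: 1


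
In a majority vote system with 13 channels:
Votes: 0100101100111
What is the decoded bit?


Ones: 7 out of 13
Threshold: 7

1 (7/13 voted 1)


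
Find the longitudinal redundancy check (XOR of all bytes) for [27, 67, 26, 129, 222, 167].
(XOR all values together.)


XOR chain: 27 ^ 67 ^ 26 ^ 129 ^ 222 ^ 167 = 186

186


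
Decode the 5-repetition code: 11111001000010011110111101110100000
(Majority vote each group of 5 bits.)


Groups: 11111, 00100, 00100, 11110, 11110, 11101, 00000
Majority votes: 1001110

1001110


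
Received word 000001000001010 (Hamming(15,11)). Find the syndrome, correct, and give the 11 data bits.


Syndrome = 4: error at position 4

Data: 00100001010 (corrected bit 4)


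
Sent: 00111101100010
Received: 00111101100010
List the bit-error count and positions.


XOR: 00000000000000

0 errors (received matches sent)


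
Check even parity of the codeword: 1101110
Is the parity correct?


Number of 1s: 5

No, parity error (5 ones)


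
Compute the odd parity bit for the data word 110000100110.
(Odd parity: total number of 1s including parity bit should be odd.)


Number of 1s in data: 5
Parity bit: 0

0


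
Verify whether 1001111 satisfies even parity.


Number of 1s: 5

No, parity error (5 ones)


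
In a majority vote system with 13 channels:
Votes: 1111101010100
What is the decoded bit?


Ones: 8 out of 13
Threshold: 7

1 (8/13 voted 1)


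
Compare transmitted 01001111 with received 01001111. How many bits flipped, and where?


XOR: 00000000

0 errors (received matches sent)


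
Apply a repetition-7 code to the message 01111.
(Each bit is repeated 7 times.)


Each bit -> 7 copies

00000001111111111111111111111111111


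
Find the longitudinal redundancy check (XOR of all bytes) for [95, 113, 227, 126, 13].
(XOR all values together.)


XOR chain: 95 ^ 113 ^ 227 ^ 126 ^ 13 = 190

190


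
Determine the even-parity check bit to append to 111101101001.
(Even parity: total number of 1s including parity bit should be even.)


Number of 1s in data: 8
Parity bit: 0

0


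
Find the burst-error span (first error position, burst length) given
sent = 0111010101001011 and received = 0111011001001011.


XOR: 0000001100000000

Burst at position 6, length 2


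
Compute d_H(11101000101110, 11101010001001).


XOR: 00000010100111
Count of 1s: 5

5


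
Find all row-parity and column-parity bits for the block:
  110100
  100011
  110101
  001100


Row parities: 1100
Column parities: 101110

Row P: 1100, Col P: 101110, Corner: 0


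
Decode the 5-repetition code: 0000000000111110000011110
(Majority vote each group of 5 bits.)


Groups: 00000, 00000, 11111, 00000, 11110
Majority votes: 00101

00101


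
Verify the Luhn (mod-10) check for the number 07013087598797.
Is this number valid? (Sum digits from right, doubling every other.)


Luhn sum = 68
68 mod 10 = 8

Invalid (Luhn sum mod 10 = 8)


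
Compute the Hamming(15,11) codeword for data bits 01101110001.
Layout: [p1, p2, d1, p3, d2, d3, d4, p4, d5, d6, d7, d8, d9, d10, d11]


Parity bits: p1=0, p2=0, p3=1, p4=0

000111001110001


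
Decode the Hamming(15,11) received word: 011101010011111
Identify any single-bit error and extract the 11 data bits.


Syndrome = 0: no error detected

Data: 10100011111 (no errors)


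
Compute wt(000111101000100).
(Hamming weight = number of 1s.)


Counting 1s in 000111101000100

6


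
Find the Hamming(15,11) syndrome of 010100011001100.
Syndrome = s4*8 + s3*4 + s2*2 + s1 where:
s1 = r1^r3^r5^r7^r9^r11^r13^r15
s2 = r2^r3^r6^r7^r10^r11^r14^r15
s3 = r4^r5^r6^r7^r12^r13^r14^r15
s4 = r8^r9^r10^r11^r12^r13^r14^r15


s1=0, s2=1, s3=1, s4=0

Syndrome = 6 (error at position 6)


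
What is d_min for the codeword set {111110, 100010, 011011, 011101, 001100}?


Comparing all pairs, minimum distance: 2
Can detect 1 errors, correct 0 errors

2


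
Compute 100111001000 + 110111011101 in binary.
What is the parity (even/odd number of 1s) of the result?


100111001000 = 2504
110111011101 = 3549
Sum = 6053 = 1011110100101
1s count = 8

even parity (8 ones in 1011110100101)


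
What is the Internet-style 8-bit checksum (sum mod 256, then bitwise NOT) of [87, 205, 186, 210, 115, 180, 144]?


Sum = 1127 mod 256 = 103
Complement = 152

152


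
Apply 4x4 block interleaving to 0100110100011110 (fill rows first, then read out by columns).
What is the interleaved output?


Matrix:
  0100
  1101
  0001
  1110
Read columns: 0101110100010110

0101110100010110


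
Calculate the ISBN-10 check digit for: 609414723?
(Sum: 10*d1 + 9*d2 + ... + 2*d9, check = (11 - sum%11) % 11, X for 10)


Weighted sum: 226
226 mod 11 = 6

Check digit: 5


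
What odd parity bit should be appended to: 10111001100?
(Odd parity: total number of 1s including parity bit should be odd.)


Number of 1s in data: 6
Parity bit: 1

1


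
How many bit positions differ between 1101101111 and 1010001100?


XOR: 0111100011
Count of 1s: 6

6


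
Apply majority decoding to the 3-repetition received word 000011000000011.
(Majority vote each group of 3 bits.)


Groups: 000, 011, 000, 000, 011
Majority votes: 01001

01001


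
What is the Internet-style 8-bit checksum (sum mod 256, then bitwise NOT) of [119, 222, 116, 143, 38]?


Sum = 638 mod 256 = 126
Complement = 129

129


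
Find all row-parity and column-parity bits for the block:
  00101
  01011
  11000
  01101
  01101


Row parities: 01011
Column parities: 10110

Row P: 01011, Col P: 10110, Corner: 1


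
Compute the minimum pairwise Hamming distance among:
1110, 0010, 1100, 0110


Comparing all pairs, minimum distance: 1
Can detect 0 errors, correct 0 errors

1


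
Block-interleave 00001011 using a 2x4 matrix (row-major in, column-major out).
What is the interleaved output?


Matrix:
  0000
  1011
Read columns: 01000101

01000101


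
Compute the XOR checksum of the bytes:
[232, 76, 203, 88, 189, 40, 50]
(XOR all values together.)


XOR chain: 232 ^ 76 ^ 203 ^ 88 ^ 189 ^ 40 ^ 50 = 144

144


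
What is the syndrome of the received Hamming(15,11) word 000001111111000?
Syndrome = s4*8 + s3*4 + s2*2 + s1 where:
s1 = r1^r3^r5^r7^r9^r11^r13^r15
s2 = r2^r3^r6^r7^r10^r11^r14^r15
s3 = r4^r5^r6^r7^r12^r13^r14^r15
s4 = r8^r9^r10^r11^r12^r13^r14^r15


s1=1, s2=0, s3=1, s4=1

Syndrome = 13 (error at position 13)


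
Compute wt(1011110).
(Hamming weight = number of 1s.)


Counting 1s in 1011110

5


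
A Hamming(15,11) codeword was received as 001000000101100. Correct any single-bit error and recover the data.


Syndrome = 8: error at position 8

Data: 10000101100 (corrected bit 8)


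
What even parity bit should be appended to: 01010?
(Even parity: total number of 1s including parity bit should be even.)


Number of 1s in data: 2
Parity bit: 0

0


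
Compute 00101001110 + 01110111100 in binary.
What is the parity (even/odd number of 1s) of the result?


00101001110 = 334
01110111100 = 956
Sum = 1290 = 10100001010
1s count = 4

even parity (4 ones in 10100001010)


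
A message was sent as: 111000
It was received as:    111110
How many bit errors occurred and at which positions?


XOR: 000110

2 error(s) at position(s): 3, 4


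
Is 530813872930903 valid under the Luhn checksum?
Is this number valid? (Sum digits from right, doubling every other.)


Luhn sum = 64
64 mod 10 = 4

Invalid (Luhn sum mod 10 = 4)


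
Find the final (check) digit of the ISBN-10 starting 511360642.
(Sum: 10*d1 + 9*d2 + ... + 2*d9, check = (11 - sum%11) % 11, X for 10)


Weighted sum: 164
164 mod 11 = 10

Check digit: 1


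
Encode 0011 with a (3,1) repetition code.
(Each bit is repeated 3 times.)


Each bit -> 3 copies

000000111111


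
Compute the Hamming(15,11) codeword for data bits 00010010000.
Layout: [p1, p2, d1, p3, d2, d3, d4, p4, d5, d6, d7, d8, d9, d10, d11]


Parity bits: p1=0, p2=0, p3=1, p4=1

000100110010000


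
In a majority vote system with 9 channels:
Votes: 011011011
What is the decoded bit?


Ones: 6 out of 9
Threshold: 5

1 (6/9 voted 1)


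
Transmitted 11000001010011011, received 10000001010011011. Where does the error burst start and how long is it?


XOR: 01000000000000000

Burst at position 1, length 1


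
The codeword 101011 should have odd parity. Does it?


Number of 1s: 4

No, parity error (4 ones)


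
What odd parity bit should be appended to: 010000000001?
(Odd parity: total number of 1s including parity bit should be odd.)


Number of 1s in data: 2
Parity bit: 1

1


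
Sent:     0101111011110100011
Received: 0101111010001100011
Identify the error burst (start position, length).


XOR: 0000000001111000000

Burst at position 9, length 4


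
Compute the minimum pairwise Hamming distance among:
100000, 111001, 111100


Comparing all pairs, minimum distance: 2
Can detect 1 errors, correct 0 errors

2


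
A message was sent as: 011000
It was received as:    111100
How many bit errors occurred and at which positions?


XOR: 100100

2 error(s) at position(s): 0, 3


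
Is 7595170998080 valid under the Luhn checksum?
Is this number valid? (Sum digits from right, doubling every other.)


Luhn sum = 56
56 mod 10 = 6

Invalid (Luhn sum mod 10 = 6)


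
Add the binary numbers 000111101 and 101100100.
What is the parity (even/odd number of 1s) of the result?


000111101 = 61
101100100 = 356
Sum = 417 = 110100001
1s count = 4

even parity (4 ones in 110100001)


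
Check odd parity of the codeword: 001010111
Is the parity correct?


Number of 1s: 5

Yes, parity is correct (5 ones)


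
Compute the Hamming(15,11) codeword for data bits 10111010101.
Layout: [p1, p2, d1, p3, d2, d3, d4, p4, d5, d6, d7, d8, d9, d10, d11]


Parity bits: p1=0, p2=1, p3=0, p4=0

011001101010101


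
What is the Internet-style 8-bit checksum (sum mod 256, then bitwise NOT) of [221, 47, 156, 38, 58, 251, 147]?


Sum = 918 mod 256 = 150
Complement = 105

105


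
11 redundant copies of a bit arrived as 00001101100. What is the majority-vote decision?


Ones: 4 out of 11
Threshold: 6

0 (4/11 voted 1)


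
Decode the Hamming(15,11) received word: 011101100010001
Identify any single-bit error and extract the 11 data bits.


Syndrome = 0: no error detected

Data: 10110010001 (no errors)


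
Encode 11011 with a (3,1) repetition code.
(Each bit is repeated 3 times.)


Each bit -> 3 copies

111111000111111


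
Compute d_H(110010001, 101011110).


XOR: 011001111
Count of 1s: 6

6


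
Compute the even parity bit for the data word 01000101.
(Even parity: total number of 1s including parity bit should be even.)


Number of 1s in data: 3
Parity bit: 1

1


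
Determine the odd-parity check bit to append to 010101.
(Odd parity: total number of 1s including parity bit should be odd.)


Number of 1s in data: 3
Parity bit: 0

0


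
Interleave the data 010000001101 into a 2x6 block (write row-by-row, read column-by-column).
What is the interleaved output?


Matrix:
  010000
  001101
Read columns: 001001010001

001001010001


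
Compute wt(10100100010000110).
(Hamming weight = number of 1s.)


Counting 1s in 10100100010000110

6


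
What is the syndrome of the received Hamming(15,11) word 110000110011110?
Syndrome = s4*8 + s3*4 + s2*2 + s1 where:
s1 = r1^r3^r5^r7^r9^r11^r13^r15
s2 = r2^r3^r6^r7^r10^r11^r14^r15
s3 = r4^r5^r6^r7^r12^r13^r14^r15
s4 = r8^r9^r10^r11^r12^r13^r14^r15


s1=0, s2=0, s3=0, s4=1

Syndrome = 8 (error at position 8)


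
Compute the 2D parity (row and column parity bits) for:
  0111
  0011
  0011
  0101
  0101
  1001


Row parities: 100000
Column parities: 1110

Row P: 100000, Col P: 1110, Corner: 1


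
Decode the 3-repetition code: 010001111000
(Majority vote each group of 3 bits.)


Groups: 010, 001, 111, 000
Majority votes: 0010

0010


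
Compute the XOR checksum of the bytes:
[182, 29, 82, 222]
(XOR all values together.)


XOR chain: 182 ^ 29 ^ 82 ^ 222 = 39

39


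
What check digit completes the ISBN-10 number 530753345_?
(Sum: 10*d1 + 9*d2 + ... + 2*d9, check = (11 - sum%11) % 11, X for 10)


Weighted sum: 205
205 mod 11 = 7

Check digit: 4


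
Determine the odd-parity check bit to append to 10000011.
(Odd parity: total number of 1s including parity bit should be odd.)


Number of 1s in data: 3
Parity bit: 0

0


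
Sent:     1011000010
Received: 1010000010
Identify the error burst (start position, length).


XOR: 0001000000

Burst at position 3, length 1


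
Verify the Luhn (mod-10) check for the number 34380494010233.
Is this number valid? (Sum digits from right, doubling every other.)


Luhn sum = 53
53 mod 10 = 3

Invalid (Luhn sum mod 10 = 3)


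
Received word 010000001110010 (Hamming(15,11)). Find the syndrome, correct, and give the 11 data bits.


Syndrome = 4: error at position 4

Data: 00001110010 (corrected bit 4)


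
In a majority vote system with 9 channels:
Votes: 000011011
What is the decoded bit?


Ones: 4 out of 9
Threshold: 5

0 (4/9 voted 1)


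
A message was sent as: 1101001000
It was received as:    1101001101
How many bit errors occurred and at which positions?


XOR: 0000000101

2 error(s) at position(s): 7, 9


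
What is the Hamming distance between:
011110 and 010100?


XOR: 001010
Count of 1s: 2

2


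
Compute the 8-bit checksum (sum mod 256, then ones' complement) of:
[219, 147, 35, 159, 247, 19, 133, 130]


Sum = 1089 mod 256 = 65
Complement = 190

190


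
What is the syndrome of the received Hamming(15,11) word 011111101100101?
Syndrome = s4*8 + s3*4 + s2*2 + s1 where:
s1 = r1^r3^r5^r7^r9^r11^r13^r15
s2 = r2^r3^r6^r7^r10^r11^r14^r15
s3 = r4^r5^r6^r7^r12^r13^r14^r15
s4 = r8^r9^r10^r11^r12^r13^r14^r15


s1=0, s2=0, s3=0, s4=0

Syndrome = 0 (no error)


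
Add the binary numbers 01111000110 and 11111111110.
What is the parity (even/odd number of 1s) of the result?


01111000110 = 966
11111111110 = 2046
Sum = 3012 = 101111000100
1s count = 6

even parity (6 ones in 101111000100)


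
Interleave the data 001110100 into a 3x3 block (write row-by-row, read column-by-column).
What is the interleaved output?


Matrix:
  001
  110
  100
Read columns: 011010100

011010100


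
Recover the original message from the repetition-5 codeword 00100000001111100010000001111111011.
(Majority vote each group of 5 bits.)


Groups: 00100, 00000, 11111, 00010, 00000, 11111, 11011
Majority votes: 0010011

0010011


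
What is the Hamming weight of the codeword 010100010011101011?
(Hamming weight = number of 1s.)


Counting 1s in 010100010011101011

9


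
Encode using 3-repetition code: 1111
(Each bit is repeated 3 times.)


Each bit -> 3 copies

111111111111


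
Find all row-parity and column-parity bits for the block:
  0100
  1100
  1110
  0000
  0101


Row parities: 10100
Column parities: 0011

Row P: 10100, Col P: 0011, Corner: 0


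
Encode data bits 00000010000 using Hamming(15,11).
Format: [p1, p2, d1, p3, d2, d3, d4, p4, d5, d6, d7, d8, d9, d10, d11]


Parity bits: p1=1, p2=1, p3=0, p4=1

110000010010000


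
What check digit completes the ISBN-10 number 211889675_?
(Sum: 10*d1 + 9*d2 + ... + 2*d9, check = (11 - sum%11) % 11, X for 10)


Weighted sum: 241
241 mod 11 = 10

Check digit: 1


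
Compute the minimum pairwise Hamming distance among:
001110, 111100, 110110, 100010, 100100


Comparing all pairs, minimum distance: 2
Can detect 1 errors, correct 0 errors

2


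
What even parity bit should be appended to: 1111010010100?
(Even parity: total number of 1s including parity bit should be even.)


Number of 1s in data: 7
Parity bit: 1

1


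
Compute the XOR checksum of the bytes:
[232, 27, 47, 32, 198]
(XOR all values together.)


XOR chain: 232 ^ 27 ^ 47 ^ 32 ^ 198 = 58

58


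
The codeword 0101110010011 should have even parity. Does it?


Number of 1s: 7

No, parity error (7 ones)


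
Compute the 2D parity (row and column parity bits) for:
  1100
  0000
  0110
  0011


Row parities: 0000
Column parities: 1001

Row P: 0000, Col P: 1001, Corner: 0


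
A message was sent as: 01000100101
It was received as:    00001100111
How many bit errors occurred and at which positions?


XOR: 01001000010

3 error(s) at position(s): 1, 4, 9


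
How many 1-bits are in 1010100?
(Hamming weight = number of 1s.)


Counting 1s in 1010100

3


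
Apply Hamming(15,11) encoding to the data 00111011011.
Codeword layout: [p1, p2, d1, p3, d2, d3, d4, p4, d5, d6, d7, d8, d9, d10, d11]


Parity bits: p1=0, p2=1, p3=1, p4=1

010101111011011


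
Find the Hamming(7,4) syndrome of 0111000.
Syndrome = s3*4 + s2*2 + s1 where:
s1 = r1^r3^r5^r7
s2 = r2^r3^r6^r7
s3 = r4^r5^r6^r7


s1=1, s2=0, s3=1

Syndrome = 5 (error at position 5)


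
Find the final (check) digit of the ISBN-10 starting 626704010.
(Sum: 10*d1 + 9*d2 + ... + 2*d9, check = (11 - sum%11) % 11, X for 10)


Weighted sum: 198
198 mod 11 = 0

Check digit: 0


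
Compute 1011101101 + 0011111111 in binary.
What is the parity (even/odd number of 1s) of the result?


1011101101 = 749
0011111111 = 255
Sum = 1004 = 1111101100
1s count = 7

odd parity (7 ones in 1111101100)


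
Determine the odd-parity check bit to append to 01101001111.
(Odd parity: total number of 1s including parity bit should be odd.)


Number of 1s in data: 7
Parity bit: 0

0


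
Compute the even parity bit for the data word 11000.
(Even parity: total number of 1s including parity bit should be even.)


Number of 1s in data: 2
Parity bit: 0

0


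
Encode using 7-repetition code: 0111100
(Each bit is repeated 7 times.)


Each bit -> 7 copies

0000000111111111111111111111111111100000000000000


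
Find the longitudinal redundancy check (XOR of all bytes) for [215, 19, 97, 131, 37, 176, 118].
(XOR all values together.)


XOR chain: 215 ^ 19 ^ 97 ^ 131 ^ 37 ^ 176 ^ 118 = 197

197


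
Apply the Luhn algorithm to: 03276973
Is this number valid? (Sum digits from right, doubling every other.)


Luhn sum = 34
34 mod 10 = 4

Invalid (Luhn sum mod 10 = 4)


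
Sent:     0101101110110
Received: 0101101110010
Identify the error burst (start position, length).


XOR: 0000000000100

Burst at position 10, length 1


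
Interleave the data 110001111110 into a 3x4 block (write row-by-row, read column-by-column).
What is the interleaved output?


Matrix:
  1100
  0111
  1110
Read columns: 101111011010

101111011010


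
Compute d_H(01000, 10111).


XOR: 11111
Count of 1s: 5

5


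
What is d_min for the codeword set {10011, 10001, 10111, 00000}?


Comparing all pairs, minimum distance: 1
Can detect 0 errors, correct 0 errors

1


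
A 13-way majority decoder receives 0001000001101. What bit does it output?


Ones: 4 out of 13
Threshold: 7

0 (4/13 voted 1)


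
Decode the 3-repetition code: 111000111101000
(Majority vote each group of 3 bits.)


Groups: 111, 000, 111, 101, 000
Majority votes: 10110

10110


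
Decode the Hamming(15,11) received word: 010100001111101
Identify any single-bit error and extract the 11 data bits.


Syndrome = 0: no error detected

Data: 00001111101 (no errors)


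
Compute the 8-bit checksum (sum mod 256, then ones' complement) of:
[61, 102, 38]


Sum = 201 mod 256 = 201
Complement = 54

54


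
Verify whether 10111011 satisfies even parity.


Number of 1s: 6

Yes, parity is correct (6 ones)


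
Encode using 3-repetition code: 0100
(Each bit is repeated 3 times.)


Each bit -> 3 copies

000111000000


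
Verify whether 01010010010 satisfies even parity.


Number of 1s: 4

Yes, parity is correct (4 ones)


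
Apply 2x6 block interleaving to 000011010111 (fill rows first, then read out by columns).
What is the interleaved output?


Matrix:
  000011
  010111
Read columns: 000100011111

000100011111


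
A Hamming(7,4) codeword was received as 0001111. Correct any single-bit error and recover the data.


Syndrome = 0: no error detected

Data: 0111 (no errors)


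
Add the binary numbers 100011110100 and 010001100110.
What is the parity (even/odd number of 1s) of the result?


100011110100 = 2292
010001100110 = 1126
Sum = 3418 = 110101011010
1s count = 7

odd parity (7 ones in 110101011010)


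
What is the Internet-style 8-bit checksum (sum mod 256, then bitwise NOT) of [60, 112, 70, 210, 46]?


Sum = 498 mod 256 = 242
Complement = 13

13


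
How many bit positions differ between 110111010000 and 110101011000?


XOR: 000010001000
Count of 1s: 2

2


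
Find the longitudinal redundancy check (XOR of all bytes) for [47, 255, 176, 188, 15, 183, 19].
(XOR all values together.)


XOR chain: 47 ^ 255 ^ 176 ^ 188 ^ 15 ^ 183 ^ 19 = 119

119


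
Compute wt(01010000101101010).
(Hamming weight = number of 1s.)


Counting 1s in 01010000101101010

7


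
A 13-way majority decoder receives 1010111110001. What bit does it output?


Ones: 8 out of 13
Threshold: 7

1 (8/13 voted 1)


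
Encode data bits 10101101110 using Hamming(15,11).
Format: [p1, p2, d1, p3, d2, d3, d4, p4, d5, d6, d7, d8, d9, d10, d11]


Parity bits: p1=1, p2=0, p3=0, p4=1

101001011101110


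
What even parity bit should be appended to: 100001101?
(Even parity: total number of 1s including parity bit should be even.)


Number of 1s in data: 4
Parity bit: 0

0


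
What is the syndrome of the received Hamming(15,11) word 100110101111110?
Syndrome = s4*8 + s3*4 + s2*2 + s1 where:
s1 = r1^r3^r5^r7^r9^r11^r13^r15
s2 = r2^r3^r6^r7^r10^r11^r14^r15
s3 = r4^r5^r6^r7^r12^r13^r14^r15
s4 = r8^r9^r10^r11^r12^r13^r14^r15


s1=0, s2=0, s3=0, s4=0

Syndrome = 0 (no error)


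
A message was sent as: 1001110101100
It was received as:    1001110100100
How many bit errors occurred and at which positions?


XOR: 0000000001000

1 error(s) at position(s): 9


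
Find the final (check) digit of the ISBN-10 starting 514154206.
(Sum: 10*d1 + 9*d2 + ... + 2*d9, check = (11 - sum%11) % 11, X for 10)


Weighted sum: 168
168 mod 11 = 3

Check digit: 8


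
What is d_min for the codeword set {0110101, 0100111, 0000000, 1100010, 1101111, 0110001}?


Comparing all pairs, minimum distance: 1
Can detect 0 errors, correct 0 errors

1


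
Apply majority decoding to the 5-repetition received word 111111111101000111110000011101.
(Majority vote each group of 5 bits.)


Groups: 11111, 11111, 01000, 11111, 00000, 11101
Majority votes: 110101

110101


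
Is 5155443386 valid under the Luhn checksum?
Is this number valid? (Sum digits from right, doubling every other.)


Luhn sum = 42
42 mod 10 = 2

Invalid (Luhn sum mod 10 = 2)


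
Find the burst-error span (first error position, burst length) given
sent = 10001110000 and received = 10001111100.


XOR: 00000001100

Burst at position 7, length 2


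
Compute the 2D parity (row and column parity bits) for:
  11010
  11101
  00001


Row parities: 101
Column parities: 00110

Row P: 101, Col P: 00110, Corner: 0


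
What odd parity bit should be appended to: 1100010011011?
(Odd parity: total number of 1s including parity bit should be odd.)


Number of 1s in data: 7
Parity bit: 0

0


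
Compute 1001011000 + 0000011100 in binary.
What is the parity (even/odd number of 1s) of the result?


1001011000 = 600
0000011100 = 28
Sum = 628 = 1001110100
1s count = 5

odd parity (5 ones in 1001110100)


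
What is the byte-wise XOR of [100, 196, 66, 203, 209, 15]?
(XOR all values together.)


XOR chain: 100 ^ 196 ^ 66 ^ 203 ^ 209 ^ 15 = 247

247


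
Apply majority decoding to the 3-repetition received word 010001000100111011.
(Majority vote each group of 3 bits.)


Groups: 010, 001, 000, 100, 111, 011
Majority votes: 000011

000011


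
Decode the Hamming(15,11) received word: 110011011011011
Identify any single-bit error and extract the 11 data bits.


Syndrome = 7: error at position 7

Data: 01111011011 (corrected bit 7)


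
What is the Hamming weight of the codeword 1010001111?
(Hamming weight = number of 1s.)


Counting 1s in 1010001111

6


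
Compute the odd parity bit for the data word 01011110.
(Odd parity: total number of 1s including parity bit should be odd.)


Number of 1s in data: 5
Parity bit: 0

0


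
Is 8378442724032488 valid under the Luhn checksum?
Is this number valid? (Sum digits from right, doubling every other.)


Luhn sum = 80
80 mod 10 = 0

Valid (Luhn sum mod 10 = 0)


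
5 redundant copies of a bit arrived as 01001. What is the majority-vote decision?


Ones: 2 out of 5
Threshold: 3

0 (2/5 voted 1)


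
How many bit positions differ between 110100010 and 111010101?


XOR: 001110111
Count of 1s: 6

6


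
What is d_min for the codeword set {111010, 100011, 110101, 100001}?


Comparing all pairs, minimum distance: 1
Can detect 0 errors, correct 0 errors

1


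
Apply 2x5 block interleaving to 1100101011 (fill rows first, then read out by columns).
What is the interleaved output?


Matrix:
  11001
  01011
Read columns: 1011000111

1011000111


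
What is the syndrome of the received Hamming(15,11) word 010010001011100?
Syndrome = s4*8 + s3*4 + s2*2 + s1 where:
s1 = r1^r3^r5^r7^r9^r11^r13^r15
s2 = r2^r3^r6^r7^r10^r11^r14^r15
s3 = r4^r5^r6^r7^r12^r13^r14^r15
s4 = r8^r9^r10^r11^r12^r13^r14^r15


s1=0, s2=0, s3=1, s4=0

Syndrome = 4 (error at position 4)


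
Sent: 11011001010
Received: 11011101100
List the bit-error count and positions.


XOR: 00000100110

3 error(s) at position(s): 5, 8, 9


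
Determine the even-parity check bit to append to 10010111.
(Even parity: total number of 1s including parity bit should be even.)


Number of 1s in data: 5
Parity bit: 1

1


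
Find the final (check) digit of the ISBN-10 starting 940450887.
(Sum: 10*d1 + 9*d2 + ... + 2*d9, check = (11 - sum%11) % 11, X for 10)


Weighted sum: 254
254 mod 11 = 1

Check digit: X


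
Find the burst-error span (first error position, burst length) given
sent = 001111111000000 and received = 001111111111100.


XOR: 000000000111100

Burst at position 9, length 4


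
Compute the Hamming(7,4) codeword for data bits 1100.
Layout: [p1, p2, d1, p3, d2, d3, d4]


Parity bits: p1=0, p2=1, p3=1

0111100


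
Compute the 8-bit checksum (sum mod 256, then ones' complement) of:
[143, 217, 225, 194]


Sum = 779 mod 256 = 11
Complement = 244

244


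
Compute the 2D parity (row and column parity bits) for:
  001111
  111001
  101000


Row parities: 000
Column parities: 011110

Row P: 000, Col P: 011110, Corner: 0


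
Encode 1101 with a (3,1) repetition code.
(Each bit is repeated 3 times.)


Each bit -> 3 copies

111111000111


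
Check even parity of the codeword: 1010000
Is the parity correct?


Number of 1s: 2

Yes, parity is correct (2 ones)


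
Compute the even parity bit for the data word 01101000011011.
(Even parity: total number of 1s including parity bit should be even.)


Number of 1s in data: 7
Parity bit: 1

1


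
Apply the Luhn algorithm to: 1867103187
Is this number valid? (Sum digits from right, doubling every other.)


Luhn sum = 43
43 mod 10 = 3

Invalid (Luhn sum mod 10 = 3)


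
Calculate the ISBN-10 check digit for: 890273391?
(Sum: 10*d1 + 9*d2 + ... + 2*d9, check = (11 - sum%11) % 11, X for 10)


Weighted sum: 273
273 mod 11 = 9

Check digit: 2


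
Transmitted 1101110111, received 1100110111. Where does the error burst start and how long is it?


XOR: 0001000000

Burst at position 3, length 1


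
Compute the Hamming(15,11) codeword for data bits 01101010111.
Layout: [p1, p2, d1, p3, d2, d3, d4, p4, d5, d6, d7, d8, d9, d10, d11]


Parity bits: p1=1, p2=0, p3=1, p4=1

100111011010111


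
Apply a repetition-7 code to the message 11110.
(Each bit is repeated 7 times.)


Each bit -> 7 copies

11111111111111111111111111110000000


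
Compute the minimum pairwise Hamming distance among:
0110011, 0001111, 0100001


Comparing all pairs, minimum distance: 2
Can detect 1 errors, correct 0 errors

2


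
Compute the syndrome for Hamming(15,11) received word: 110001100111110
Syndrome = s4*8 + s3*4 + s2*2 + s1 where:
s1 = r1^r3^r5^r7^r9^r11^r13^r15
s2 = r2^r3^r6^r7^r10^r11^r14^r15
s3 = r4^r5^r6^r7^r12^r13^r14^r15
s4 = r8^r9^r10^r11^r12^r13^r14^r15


s1=0, s2=0, s3=1, s4=1

Syndrome = 12 (error at position 12)
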